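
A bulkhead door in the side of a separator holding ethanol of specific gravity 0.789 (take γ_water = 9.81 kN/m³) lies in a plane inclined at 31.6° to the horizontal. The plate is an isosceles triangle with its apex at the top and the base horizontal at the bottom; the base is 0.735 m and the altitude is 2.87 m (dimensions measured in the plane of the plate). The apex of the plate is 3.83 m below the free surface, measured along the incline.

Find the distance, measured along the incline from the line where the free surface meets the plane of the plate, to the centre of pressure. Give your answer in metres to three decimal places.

y_p = 5.823 m

γ = 0.789 × 9.81 = 7.74009 kN/m³.
Let θ = 31.6° be the plate's angle to the horizontal; measure y along the incline from where the plane meets the free surface. Vertical depth h = y·sinθ with sinθ = 0.523986.
With the apex up, the centroid sits 2h/3 = 2 × 2.87/3 = 1.91333 m below the apex, so y_c = 3.83 + 1.91333 = 5.74333 m and h_c = 5.74333 × 0.523986 = 3.00942 m.
A = ½ × 0.735 × 2.87 = 1.05472 m².
Resultant F = γ·h_c·A = 7.74009 × 3.00942 × 1.05472 = 24.5678 kN.
I_c = b·h³/36 = 0.735 × 2.87³/36 = 0.482648 m⁴.
Centre of pressure: y_p = y_c + I_c/(y_c·A) = 5.74333 + 0.482648/(5.74333 × 1.05472) = 5.74333 + 0.0796764 = 5.82301 m along the plane.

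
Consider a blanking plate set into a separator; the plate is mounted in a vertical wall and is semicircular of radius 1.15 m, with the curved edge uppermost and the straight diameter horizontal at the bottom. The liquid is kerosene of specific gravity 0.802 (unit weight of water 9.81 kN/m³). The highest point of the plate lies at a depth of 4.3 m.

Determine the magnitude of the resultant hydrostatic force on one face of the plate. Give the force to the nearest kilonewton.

γ = 0.802 × 9.81 = 7.86762 kN/m³.
The centroid lies 4r/(3π) = 0.488075 m above the diameter, so r − 4r/(3π) = 1.15 − 0.488075 = 0.661925 m below the topmost point, so the centroid depth is h_c = 4.3 + 0.661925 = 4.96192 m.
A = πr²/2 = π × 1.15²/2 = 2.07738 m².
Resultant F = γ·h_c·A = 7.86762 × 4.96192 × 2.07738 = 81.0978 kN.

F ≈ 81 kN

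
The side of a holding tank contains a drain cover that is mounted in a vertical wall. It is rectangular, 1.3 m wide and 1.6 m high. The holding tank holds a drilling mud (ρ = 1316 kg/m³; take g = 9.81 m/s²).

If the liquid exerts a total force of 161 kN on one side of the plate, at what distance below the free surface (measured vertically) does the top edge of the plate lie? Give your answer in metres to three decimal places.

d_top ≈ 5.196 m

γ = ρg = 1316 × 9.81 / 1000 = 12.90996 kN/m³.
A = 1.3 × 1.6 = 2.08 m².
From F = γ·h_c·A, the centroid depth is h_c = 161/(12.90996 × 2.08) = 5.99567 m.
The centroid lies 1.6/2 = 0.8 m below the top edge, so the top edge sits at h_top = 5.99567 − 0.8 = 5.19567 m below the surface.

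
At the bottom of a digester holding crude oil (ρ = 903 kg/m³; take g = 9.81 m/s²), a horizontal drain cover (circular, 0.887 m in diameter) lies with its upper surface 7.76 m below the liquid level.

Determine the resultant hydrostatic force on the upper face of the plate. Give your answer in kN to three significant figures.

γ = ρg = 903 × 9.81 / 1000 = 8.85843 kN/m³.
The plate is horizontal, so pressure is uniform at p = γ·h = 8.85843 × 7.76 = 68.7414 kN/m².
A = π(0.4435)² = 0.617927 m².
F = p·A = 68.7414 × 0.617927 = 42.4772 kN.

F ≈ 42.5 kN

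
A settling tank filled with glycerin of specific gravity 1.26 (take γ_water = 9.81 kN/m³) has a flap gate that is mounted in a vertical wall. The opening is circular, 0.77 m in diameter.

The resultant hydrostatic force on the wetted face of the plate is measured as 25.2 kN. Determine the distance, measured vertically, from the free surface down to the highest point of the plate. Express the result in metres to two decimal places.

d_top ≈ 3.99 m

γ = 1.26 × 9.81 = 12.3606 kN/m³.
A = π(0.385)² = 0.465663 m².
From F = γ·h_c·A, the centroid depth is h_c = 25.2/(12.3606 × 0.465663) = 4.37814 m.
The centroid is at the centre, 0.385 m below the top of the plate, so the highest point sits at h_top = 4.37814 − 0.385 = 3.99314 m below the surface.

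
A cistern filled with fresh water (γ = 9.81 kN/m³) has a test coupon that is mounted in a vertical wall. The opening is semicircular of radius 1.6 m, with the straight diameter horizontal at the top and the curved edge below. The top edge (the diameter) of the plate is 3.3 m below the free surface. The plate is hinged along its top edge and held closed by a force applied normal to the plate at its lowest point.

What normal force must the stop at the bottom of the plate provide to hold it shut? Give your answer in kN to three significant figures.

P ≈ 71.0 kN

γ = 9.81 kN/m³.
The centroid of a semicircle lies 4r/(3π) = 0.679061 m from the diameter, here below the top edge, so the centroid depth is h_c = 3.3 + 0.679061 = 3.97906 m.
A = πr²/2 = π × 1.6²/2 = 4.02124 m².
Resultant F = γ·h_c·A = 9.81 × 3.97906 × 4.02124 = 156.967 kN.
I_c = (π/8 − 8/(9π))·r⁴ = 0.109757 × 1.6⁴ = 0.719303 m⁴.
Centre of pressure: y_p = y_c + I_c/(y_c·A) = 3.97906 + 0.719303/(3.97906 × 4.02124) = 3.97906 + 0.0449543 = 4.02401 m along the plane.
The resultant acts 0.679061 + 0.0449543 = 0.724015 m (along the plate) below the hinge at the top edge, so the moment about the hinge is M = F × 0.724015 = 156.967 × 0.724015 = 113.646 kN·m.
A normal force at the bottom, 1.6 m from the hinge, must supply this moment: P = 113.646/1.6 = 71.0288 kN.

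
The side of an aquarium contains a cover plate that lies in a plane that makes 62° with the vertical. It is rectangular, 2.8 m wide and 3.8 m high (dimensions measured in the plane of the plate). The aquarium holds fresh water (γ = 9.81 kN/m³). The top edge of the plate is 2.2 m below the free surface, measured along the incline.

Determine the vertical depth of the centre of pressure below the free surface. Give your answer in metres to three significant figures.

γ = 9.81 kN/m³.
The plate makes 62° with the vertical, i.e. θ = 90° − 62° = 28° to the horizontal. Measuring y along the incline from the free-surface line, vertical depth h = y·sinθ with sinθ = 0.469472.
The centroid lies 3.8/2 = 1.9 m below the top edge, so y_c = 2.2 + 1.9 = 4.1 m and h_c = 4.1 × 0.469472 = 1.92484 m.
A = 2.8 × 3.8 = 10.64 m².
Resultant F = γ·h_c·A = 9.81 × 1.92484 × 10.64 = 200.912 kN.
I_c = b·h³/12 = 2.8 × 3.8³/12 = 12.8035 m⁴.
Centre of pressure: y_p = y_c + I_c/(y_c·A) = 4.1 + 12.8035/(4.1 × 10.64) = 4.1 + 0.293497 = 4.3935 m along the plane.
Vertically, h_p = y_p·sinθ = 4.3935 × 0.469472 = 2.06263 m.

h_p = 2.06 m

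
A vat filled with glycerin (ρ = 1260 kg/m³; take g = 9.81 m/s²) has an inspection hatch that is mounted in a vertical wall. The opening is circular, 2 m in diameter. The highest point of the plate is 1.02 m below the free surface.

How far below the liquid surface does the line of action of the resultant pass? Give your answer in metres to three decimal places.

γ = ρg = 1260 × 9.81 / 1000 = 12.3606 kN/m³.
The centroid is at the centre, 1 m below the top of the plate, so the centroid depth is h_c = 1.02 + 1 = 2.02 m.
A = π(1)² = 3.14159 m².
Resultant F = γ·h_c·A = 12.3606 × 2.02 × 3.14159 = 78.4405 kN.
I_c = πr⁴/4 = π × 1⁴/4 = 0.785398 m⁴.
Centre of pressure: y_p = y_c + I_c/(y_c·A) = 2.02 + 0.785398/(2.02 × 3.14159) = 2.02 + 0.123762 = 2.14376 m along the plane.

h_p = 2.144 m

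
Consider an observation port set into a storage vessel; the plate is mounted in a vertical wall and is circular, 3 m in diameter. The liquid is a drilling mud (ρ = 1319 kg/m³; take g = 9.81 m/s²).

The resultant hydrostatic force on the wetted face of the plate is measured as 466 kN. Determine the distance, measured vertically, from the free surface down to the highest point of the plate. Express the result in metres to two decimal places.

γ = ρg = 1319 × 9.81 / 1000 = 12.93939 kN/m³.
A = π(1.5)² = 7.06858 m².
From F = γ·h_c·A, the centroid depth is h_c = 466/(12.93939 × 7.06858) = 5.09495 m.
The centroid is at the centre, 1.5 m below the top of the plate, so the highest point sits at h_top = 5.09495 − 1.5 = 3.59495 m below the surface.

d_top ≈ 3.59 m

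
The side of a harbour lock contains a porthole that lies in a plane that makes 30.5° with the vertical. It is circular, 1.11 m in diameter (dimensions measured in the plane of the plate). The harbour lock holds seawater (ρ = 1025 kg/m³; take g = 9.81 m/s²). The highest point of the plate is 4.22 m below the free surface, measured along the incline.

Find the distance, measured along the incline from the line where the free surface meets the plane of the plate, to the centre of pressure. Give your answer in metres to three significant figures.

γ = ρg = 1025 × 9.81 / 1000 = 10.05525 kN/m³.
The plate makes 30.5° with the vertical, i.e. θ = 90° − 30.5° = 59.5° to the horizontal. Measuring y along the incline from the free-surface line, vertical depth h = y·sinθ with sinθ = 0.861629.
The centroid is at the centre, 0.555 m below the top of the plate, so y_c = 4.22 + 0.555 = 4.775 m and h_c = 4.775 × 0.861629 = 4.11428 m.
A = π(0.555)² = 0.967689 m².
Resultant F = γ·h_c·A = 10.05525 × 4.11428 × 0.967689 = 40.0334 kN.
I_c = πr⁴/4 = π × 0.555⁴/4 = 0.0745181 m⁴.
Centre of pressure: y_p = y_c + I_c/(y_c·A) = 4.775 + 0.0745181/(4.775 × 0.967689) = 4.775 + 0.016127 = 4.79113 m along the plane.

y_p = 4.79 m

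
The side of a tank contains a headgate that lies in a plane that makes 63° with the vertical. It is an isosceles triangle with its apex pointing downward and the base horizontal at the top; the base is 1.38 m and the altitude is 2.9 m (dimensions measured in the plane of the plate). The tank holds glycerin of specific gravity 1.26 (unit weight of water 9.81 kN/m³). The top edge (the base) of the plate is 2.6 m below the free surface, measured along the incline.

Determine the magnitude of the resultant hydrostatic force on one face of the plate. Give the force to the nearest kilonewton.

γ = 1.26 × 9.81 = 12.3606 kN/m³.
The plate makes 63° with the vertical, i.e. θ = 90° − 63° = 27° to the horizontal. Measuring y along the incline from the free-surface line, vertical depth h = y·sinθ with sinθ = 0.453990.
With the apex down, the centroid sits h/3 = 2.9/3 = 0.966667 m below the base (the top edge), so y_c = 2.6 + 0.966667 = 3.56667 m and h_c = 3.56667 × 0.453990 = 1.61923 m.
A = ½ × 1.38 × 2.9 = 2.001 m².
Resultant F = γ·h_c·A = 12.3606 × 1.61923 × 2.001 = 40.0493 kN.

F ≈ 40 kN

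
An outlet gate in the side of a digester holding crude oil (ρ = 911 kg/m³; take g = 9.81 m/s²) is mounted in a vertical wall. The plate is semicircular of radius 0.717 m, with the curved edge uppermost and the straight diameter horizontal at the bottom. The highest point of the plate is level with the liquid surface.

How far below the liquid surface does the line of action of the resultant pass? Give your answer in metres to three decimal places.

h_p = 0.500 m

γ = ρg = 911 × 9.81 / 1000 = 8.93691 kN/m³.
The centroid lies 4r/(3π) = 0.304304 m above the diameter, so r − 4r/(3π) = 0.717 − 0.304304 = 0.412696 m below the topmost point, so the centroid depth is h_c = 0.412696 m.
A = πr²/2 = π × 0.717²/2 = 0.807529 m².
Resultant F = γ·h_c·A = 8.93691 × 0.412696 × 0.807529 = 2.97835 kN.
I_c = (π/8 − 8/(9π))·r⁴ = 0.109757 × 0.717⁴ = 0.0290074 m⁴.
Centre of pressure: y_p = y_c + I_c/(y_c·A) = 0.412696 + 0.0290074/(0.412696 × 0.807529) = 0.412696 + 0.0870403 = 0.499736 m along the plane.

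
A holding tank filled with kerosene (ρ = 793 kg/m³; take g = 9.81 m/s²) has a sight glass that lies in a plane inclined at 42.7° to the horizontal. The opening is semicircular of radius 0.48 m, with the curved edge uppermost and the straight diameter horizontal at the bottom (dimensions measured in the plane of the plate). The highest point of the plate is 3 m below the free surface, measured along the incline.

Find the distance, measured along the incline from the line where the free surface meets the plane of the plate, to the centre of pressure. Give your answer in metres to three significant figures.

γ = ρg = 793 × 9.81 / 1000 = 7.77933 kN/m³.
Let θ = 42.7° be the plate's angle to the horizontal; measure y along the incline from where the plane meets the free surface. Vertical depth h = y·sinθ with sinθ = 0.678160.
The centroid lies 4r/(3π) = 0.203718 m above the diameter, so r − 4r/(3π) = 0.48 − 0.203718 = 0.276282 m below the topmost point, so y_c = 3 + 0.276282 = 3.27628 m and h_c = 3.27628 × 0.678160 = 2.22184 m.
A = πr²/2 = π × 0.48²/2 = 0.361911 m².
Resultant F = γ·h_c·A = 7.77933 × 2.22184 × 0.361911 = 6.25542 kN.
I_c = (π/8 − 8/(9π))·r⁴ = 0.109757 × 0.48⁴ = 0.00582636 m⁴.
Centre of pressure: y_p = y_c + I_c/(y_c·A) = 3.27628 + 0.00582636/(3.27628 × 0.361911) = 3.27628 + 0.00491377 = 3.28119 m along the plane.

y_p = 3.28 m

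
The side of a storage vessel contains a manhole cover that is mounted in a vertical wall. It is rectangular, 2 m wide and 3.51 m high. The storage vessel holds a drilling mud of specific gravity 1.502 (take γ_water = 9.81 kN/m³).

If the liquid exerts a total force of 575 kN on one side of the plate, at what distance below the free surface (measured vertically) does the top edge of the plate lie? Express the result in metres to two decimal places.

d_top ≈ 3.80 m

γ = 1.502 × 9.81 = 14.73462 kN/m³.
A = 2 × 3.51 = 7.02 m².
From F = γ·h_c·A, the centroid depth is h_c = 575/(14.73462 × 7.02) = 5.55894 m.
The centroid lies 3.51/2 = 1.755 m below the top edge, so the top edge sits at h_top = 5.55894 − 1.755 = 3.80394 m below the surface.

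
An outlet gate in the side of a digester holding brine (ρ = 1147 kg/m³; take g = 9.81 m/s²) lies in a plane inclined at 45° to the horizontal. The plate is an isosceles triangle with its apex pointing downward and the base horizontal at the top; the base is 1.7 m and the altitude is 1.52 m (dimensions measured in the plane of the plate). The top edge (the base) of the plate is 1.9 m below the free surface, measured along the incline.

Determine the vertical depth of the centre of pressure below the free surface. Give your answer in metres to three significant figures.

γ = ρg = 1147 × 9.81 / 1000 = 11.25207 kN/m³.
Let θ = 45° be the plate's angle to the horizontal; measure y along the incline from where the plane meets the free surface. Vertical depth h = y·sinθ with sinθ = 0.707107.
With the apex down, the centroid sits h/3 = 1.52/3 = 0.506667 m below the base (the top edge), so y_c = 1.9 + 0.506667 = 2.40667 m and h_c = 2.40667 × 0.707107 = 1.70177 m.
A = ½ × 1.7 × 1.52 = 1.292 m².
Resultant F = γ·h_c·A = 11.25207 × 1.70177 × 1.292 = 24.7398 kN.
I_c = b·h³/36 = 1.7 × 1.52³/36 = 0.165835 m⁴.
Centre of pressure: y_p = y_c + I_c/(y_c·A) = 2.40667 + 0.165835/(2.40667 × 1.292) = 2.40667 + 0.0533331 = 2.46 m along the plane.
Vertically, h_p = y_p·sinθ = 2.46 × 0.707107 = 1.73948 m.

h_p = 1.74 m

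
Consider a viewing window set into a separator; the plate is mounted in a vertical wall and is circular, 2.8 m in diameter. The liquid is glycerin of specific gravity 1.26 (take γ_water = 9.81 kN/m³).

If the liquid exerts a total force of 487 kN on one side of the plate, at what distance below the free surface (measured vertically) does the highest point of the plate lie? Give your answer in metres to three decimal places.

d_top ≈ 4.999 m

γ = 1.26 × 9.81 = 12.3606 kN/m³.
A = π(1.4)² = 6.15752 m².
From F = γ·h_c·A, the centroid depth is h_c = 487/(12.3606 × 6.15752) = 6.39858 m.
The centroid is at the centre, 1.4 m below the top of the plate, so the highest point sits at h_top = 6.39858 − 1.4 = 4.99858 m below the surface.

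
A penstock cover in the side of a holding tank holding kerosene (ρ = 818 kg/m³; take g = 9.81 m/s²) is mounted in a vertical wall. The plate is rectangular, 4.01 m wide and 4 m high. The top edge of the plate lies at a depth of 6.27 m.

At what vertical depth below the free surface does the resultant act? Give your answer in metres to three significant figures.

γ = ρg = 818 × 9.81 / 1000 = 8.02458 kN/m³.
The centroid lies 4/2 = 2 m below the top edge, so the centroid depth is h_c = 6.27 + 2 = 8.27 m.
A = 4.01 × 4 = 16.04 m².
Resultant F = γ·h_c·A = 8.02458 × 8.27 × 16.04 = 1064.47 kN.
I_c = b·h³/12 = 4.01 × 4³/12 = 21.3867 m⁴.
Centre of pressure: y_p = y_c + I_c/(y_c·A) = 8.27 + 21.3867/(8.27 × 16.04) = 8.27 + 0.161226 = 8.43123 m along the plane.

h_p = 8.43 m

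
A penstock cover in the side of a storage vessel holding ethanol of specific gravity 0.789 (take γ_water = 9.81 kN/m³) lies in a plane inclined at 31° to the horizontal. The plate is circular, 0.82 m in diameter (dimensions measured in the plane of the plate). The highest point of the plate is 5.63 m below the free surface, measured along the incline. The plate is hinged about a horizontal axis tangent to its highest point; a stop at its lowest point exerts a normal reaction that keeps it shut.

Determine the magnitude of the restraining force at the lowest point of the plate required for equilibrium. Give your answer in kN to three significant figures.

P ≈ 6.47 kN

γ = 0.789 × 9.81 = 7.74009 kN/m³.
Let θ = 31° be the plate's angle to the horizontal; measure y along the incline from where the plane meets the free surface. Vertical depth h = y·sinθ with sinθ = 0.515038.
The centroid is at the centre, 0.41 m below the top of the plate, so y_c = 5.63 + 0.41 = 6.04 m and h_c = 6.04 × 0.515038 = 3.11083 m.
A = π(0.41)² = 0.528102 m².
Resultant F = γ·h_c·A = 7.74009 × 3.11083 × 0.528102 = 12.7157 kN.
I_c = πr⁴/4 = π × 0.41⁴/4 = 0.0221935 m⁴.
Centre of pressure: y_p = y_c + I_c/(y_c·A) = 6.04 + 0.0221935/(6.04 × 0.528102) = 6.04 + 0.00695779 = 6.04696 m along the plane.
The resultant acts 0.41 + 0.00695779 = 0.416958 m (along the plate) below the hinge at the top edge, so the moment about the hinge is M = F × 0.416958 = 12.7157 × 0.416958 = 5.30191 kN·m.
A normal force at the bottom, 0.82 m from the hinge, must supply this moment: P = 5.30191/0.82 = 6.46574 kN.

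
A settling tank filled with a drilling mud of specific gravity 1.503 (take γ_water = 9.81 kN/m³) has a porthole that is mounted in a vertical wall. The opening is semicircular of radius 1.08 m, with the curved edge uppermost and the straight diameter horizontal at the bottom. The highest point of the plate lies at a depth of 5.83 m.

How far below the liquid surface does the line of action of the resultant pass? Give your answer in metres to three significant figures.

h_p = 6.46 m

γ = 1.503 × 9.81 = 14.74443 kN/m³.
The centroid lies 4r/(3π) = 0.458366 m above the diameter, so r − 4r/(3π) = 1.08 − 0.458366 = 0.621634 m below the topmost point, so the centroid depth is h_c = 5.83 + 0.621634 = 6.45163 m.
A = πr²/2 = π × 1.08²/2 = 1.83218 m².
Resultant F = γ·h_c·A = 14.74443 × 6.45163 × 1.83218 = 174.287 kN.
I_c = (π/8 − 8/(9π))·r⁴ = 0.109757 × 1.08⁴ = 0.149323 m⁴.
Centre of pressure: y_p = y_c + I_c/(y_c·A) = 6.45163 + 0.149323/(6.45163 × 1.83218) = 6.45163 + 0.0126325 = 6.46426 m along the plane.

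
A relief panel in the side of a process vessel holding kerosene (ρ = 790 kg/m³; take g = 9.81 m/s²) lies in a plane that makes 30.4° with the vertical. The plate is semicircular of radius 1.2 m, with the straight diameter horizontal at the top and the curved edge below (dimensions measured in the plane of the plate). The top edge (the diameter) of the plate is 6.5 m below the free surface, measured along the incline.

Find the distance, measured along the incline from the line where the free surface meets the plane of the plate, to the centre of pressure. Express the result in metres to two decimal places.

γ = ρg = 790 × 9.81 / 1000 = 7.7499 kN/m³.
The plate makes 30.4° with the vertical, i.e. θ = 90° − 30.4° = 59.6° to the horizontal. Measuring y along the incline from the free-surface line, vertical depth h = y·sinθ with sinθ = 0.862514.
The centroid of a semicircle lies 4r/(3π) = 0.509296 m from the diameter, here below the top edge, so y_c = 6.5 + 0.509296 = 7.0093 m and h_c = 7.0093 × 0.862514 = 6.04562 m.
A = πr²/2 = π × 1.2²/2 = 2.26195 m².
Resultant F = γ·h_c·A = 7.7499 × 6.04562 × 2.26195 = 105.979 kN.
I_c = (π/8 − 8/(9π))·r⁴ = 0.109757 × 1.2⁴ = 0.227592 m⁴.
Centre of pressure: y_p = y_c + I_c/(y_c·A) = 7.0093 + 0.227592/(7.0093 × 2.26195) = 7.0093 + 0.0143549 = 7.02365 m along the plane.

y_p = 7.02 m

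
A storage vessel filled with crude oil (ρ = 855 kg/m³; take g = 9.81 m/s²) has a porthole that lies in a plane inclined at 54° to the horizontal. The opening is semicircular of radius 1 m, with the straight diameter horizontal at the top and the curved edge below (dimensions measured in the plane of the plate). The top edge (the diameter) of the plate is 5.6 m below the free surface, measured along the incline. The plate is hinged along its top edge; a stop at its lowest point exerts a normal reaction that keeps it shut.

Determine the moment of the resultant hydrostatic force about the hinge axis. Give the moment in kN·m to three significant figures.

γ = ρg = 855 × 9.81 / 1000 = 8.38755 kN/m³.
Let θ = 54° be the plate's angle to the horizontal; measure y along the incline from where the plane meets the free surface. Vertical depth h = y·sinθ with sinθ = 0.809017.
The centroid of a semicircle lies 4r/(3π) = 0.424413 m from the diameter, here below the top edge, so y_c = 5.6 + 0.424413 = 6.02441 m and h_c = 6.02441 × 0.809017 = 4.87385 m.
A = πr²/2 = π × 1²/2 = 1.5708 m².
Resultant F = γ·h_c·A = 8.38755 × 4.87385 × 1.5708 = 64.2138 kN.
I_c = (π/8 − 8/(9π))·r⁴ = 0.109757 × 1⁴ = 0.109757 m⁴.
Centre of pressure: y_p = y_c + I_c/(y_c·A) = 6.02441 + 0.109757/(6.02441 × 1.5708) = 6.02441 + 0.0115984 = 6.03601 m along the plane.
The resultant acts 0.424413 + 0.0115984 = 0.436011 m (along the plate) below the hinge at the top edge, so the moment about the hinge is M = F × 0.436011 = 64.2138 × 0.436011 = 27.9979 kN·m.

M ≈ 28.0 kN·m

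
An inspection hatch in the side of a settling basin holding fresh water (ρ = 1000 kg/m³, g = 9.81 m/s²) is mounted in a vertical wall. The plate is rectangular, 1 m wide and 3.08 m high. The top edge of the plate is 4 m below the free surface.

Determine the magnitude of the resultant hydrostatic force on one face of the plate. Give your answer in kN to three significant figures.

F ≈ 167 kN

γ = ρg = 1000 × 9.81 = 9810 N/m³ = 9.81 kN/m³.
The centroid lies 3.08/2 = 1.54 m below the top edge, so the centroid depth is h_c = 4 + 1.54 = 5.54 m.
A = 1 × 3.08 = 3.08 m².
Resultant F = γ·h_c·A = 9.81 × 5.54 × 3.08 = 167.39 kN.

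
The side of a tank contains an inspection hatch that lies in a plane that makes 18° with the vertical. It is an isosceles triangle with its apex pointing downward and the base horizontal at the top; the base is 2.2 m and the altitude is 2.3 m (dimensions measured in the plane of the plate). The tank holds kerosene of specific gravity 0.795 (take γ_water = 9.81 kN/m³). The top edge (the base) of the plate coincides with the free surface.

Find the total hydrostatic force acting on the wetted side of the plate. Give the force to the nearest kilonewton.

F ≈ 14 kN

γ = 0.795 × 9.81 = 7.79895 kN/m³.
The plate makes 18° with the vertical, i.e. θ = 90° − 18° = 72° to the horizontal. Measuring y along the incline from the free-surface line, vertical depth h = y·sinθ with sinθ = 0.951057.
With the apex down, the centroid sits h/3 = 2.3/3 = 0.766667 m below the base (the top edge), so y_c = 0.766667 m and h_c = 0.766667 × 0.951057 = 0.729144 m.
A = ½ × 2.2 × 2.3 = 2.53 m².
Resultant F = γ·h_c·A = 7.79895 × 0.729144 × 2.53 = 14.387 kN.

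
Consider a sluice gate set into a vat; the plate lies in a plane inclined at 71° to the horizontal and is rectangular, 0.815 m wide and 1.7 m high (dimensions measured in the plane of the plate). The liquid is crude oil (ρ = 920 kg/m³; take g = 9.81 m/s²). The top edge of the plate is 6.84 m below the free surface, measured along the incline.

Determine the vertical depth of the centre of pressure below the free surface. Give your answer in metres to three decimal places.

γ = ρg = 920 × 9.81 / 1000 = 9.0252 kN/m³.
Let θ = 71° be the plate's angle to the horizontal; measure y along the incline from where the plane meets the free surface. Vertical depth h = y·sinθ with sinθ = 0.945519.
The centroid lies 1.7/2 = 0.85 m below the top edge, so y_c = 6.84 + 0.85 = 7.69 m and h_c = 7.69 × 0.945519 = 7.27104 m.
A = 0.815 × 1.7 = 1.3855 m².
Resultant F = γ·h_c·A = 9.0252 × 7.27104 × 1.3855 = 90.9201 kN.
I_c = b·h³/12 = 0.815 × 1.7³/12 = 0.333675 m⁴.
Centre of pressure: y_p = y_c + I_c/(y_c·A) = 7.69 + 0.333675/(7.69 × 1.3855) = 7.69 + 0.0313178 = 7.72132 m along the plane.
Vertically, h_p = y_p·sinθ = 7.72132 × 0.945519 = 7.30065 m.

h_p = 7.301 m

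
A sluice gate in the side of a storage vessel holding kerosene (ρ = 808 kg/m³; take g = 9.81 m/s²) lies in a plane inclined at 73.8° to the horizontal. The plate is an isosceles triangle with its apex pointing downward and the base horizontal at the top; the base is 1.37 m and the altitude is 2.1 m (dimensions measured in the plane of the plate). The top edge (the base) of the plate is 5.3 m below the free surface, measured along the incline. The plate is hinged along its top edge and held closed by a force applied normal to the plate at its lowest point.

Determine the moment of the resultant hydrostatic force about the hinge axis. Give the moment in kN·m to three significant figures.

γ = ρg = 808 × 9.81 / 1000 = 7.92648 kN/m³.
Let θ = 73.8° be the plate's angle to the horizontal; measure y along the incline from where the plane meets the free surface. Vertical depth h = y·sinθ with sinθ = 0.960294.
With the apex down, the centroid sits h/3 = 2.1/3 = 0.7 m below the base (the top edge), so y_c = 5.3 + 0.7 = 6 m and h_c = 6 × 0.960294 = 5.76176 m.
A = ½ × 1.37 × 2.1 = 1.4385 m².
Resultant F = γ·h_c·A = 7.92648 × 5.76176 × 1.4385 = 65.697 kN.
I_c = b·h³/36 = 1.37 × 2.1³/36 = 0.352433 m⁴.
Centre of pressure: y_p = y_c + I_c/(y_c·A) = 6 + 0.352433/(6 × 1.4385) = 6 + 0.0408334 = 6.04083 m along the plane.
The resultant acts 0.7 + 0.0408334 = 0.740833 m (along the plate) below the hinge at the top edge, so the moment about the hinge is M = F × 0.740833 = 65.697 × 0.740833 = 48.6705 kN·m.

M ≈ 48.7 kN·m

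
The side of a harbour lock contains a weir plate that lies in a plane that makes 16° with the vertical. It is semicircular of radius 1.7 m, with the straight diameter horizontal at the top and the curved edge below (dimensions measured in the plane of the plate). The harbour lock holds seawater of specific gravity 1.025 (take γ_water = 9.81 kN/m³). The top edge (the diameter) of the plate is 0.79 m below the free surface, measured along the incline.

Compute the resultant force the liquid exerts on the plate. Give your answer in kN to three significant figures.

γ = 1.025 × 9.81 = 10.05525 kN/m³.
The plate makes 16° with the vertical, i.e. θ = 90° − 16° = 74° to the horizontal. Measuring y along the incline from the free-surface line, vertical depth h = y·sinθ with sinθ = 0.961262.
The centroid of a semicircle lies 4r/(3π) = 0.721502 m from the diameter, here below the top edge, so y_c = 0.79 + 0.721502 = 1.5115 m and h_c = 1.5115 × 0.961262 = 1.45295 m.
A = πr²/2 = π × 1.7²/2 = 4.5396 m².
Resultant F = γ·h_c·A = 10.05525 × 1.45295 × 4.5396 = 66.3225 kN.

F ≈ 66.3 kN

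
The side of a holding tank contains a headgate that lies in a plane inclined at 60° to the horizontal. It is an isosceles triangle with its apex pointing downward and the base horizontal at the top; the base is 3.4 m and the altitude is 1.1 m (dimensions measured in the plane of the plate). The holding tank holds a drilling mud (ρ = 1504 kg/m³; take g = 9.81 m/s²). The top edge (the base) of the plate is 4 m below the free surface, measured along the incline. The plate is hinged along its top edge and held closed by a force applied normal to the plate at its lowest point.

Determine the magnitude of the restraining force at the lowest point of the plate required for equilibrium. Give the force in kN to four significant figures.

P ≈ 36.24 kN

γ = ρg = 1504 × 9.81 / 1000 = 14.75424 kN/m³.
Let θ = 60° be the plate's angle to the horizontal; measure y along the incline from where the plane meets the free surface. Vertical depth h = y·sinθ with sinθ = 0.866025.
With the apex down, the centroid sits h/3 = 1.1/3 = 0.366667 m below the base (the top edge), so y_c = 4 + 0.366667 = 4.36667 m and h_c = 4.36667 × 0.866025 = 3.78165 m.
A = ½ × 3.4 × 1.1 = 1.87 m².
Resultant F = γ·h_c·A = 14.75424 × 3.78165 × 1.87 = 104.337 kN.
I_c = b·h³/36 = 3.4 × 1.1³/36 = 0.125706 m⁴.
Centre of pressure: y_p = y_c + I_c/(y_c·A) = 4.36667 + 0.125706/(4.36667 × 1.87) = 4.36667 + 0.0153944 = 4.38206 m along the plane.
The resultant acts 0.366667 + 0.0153944 = 0.382061 m (along the plate) below the hinge at the top edge, so the moment about the hinge is M = F × 0.382061 = 104.337 × 0.382061 = 39.8631 kN·m.
A normal force at the bottom, 1.1 m from the hinge, must supply this moment: P = 39.8631/1.1 = 36.2392 kN.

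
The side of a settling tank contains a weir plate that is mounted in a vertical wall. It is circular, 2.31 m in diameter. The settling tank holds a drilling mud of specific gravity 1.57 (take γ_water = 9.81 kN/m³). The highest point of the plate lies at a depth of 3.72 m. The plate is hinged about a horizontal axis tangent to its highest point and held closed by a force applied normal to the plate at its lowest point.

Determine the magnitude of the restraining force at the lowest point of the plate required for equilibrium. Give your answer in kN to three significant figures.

γ = 1.57 × 9.81 = 15.4017 kN/m³.
The centroid is at the centre, 1.155 m below the top of the plate, so the centroid depth is h_c = 3.72 + 1.155 = 4.875 m.
A = π(1.155)² = 4.19096 m².
Resultant F = γ·h_c·A = 15.4017 × 4.875 × 4.19096 = 314.671 kN.
I_c = πr⁴/4 = π × 1.155⁴/4 = 1.39771 m⁴.
Centre of pressure: y_p = y_c + I_c/(y_c·A) = 4.875 + 1.39771/(4.875 × 4.19096) = 4.875 + 0.0684115 = 4.94341 m along the plane.
The resultant acts 1.155 + 0.0684115 = 1.22341 m (along the plate) below the hinge at the top edge, so the moment about the hinge is M = F × 1.22341 = 314.671 × 1.22341 = 384.972 kN·m.
A normal force at the bottom, 2.31 m from the hinge, must supply this moment: P = 384.972/2.31 = 166.655 kN.

P ≈ 167 kN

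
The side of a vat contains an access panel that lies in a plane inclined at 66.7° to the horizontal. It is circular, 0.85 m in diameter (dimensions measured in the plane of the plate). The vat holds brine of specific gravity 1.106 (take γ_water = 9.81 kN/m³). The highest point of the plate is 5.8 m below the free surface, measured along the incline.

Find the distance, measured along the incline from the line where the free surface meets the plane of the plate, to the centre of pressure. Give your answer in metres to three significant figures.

γ = 1.106 × 9.81 = 10.84986 kN/m³.
Let θ = 66.7° be the plate's angle to the horizontal; measure y along the incline from where the plane meets the free surface. Vertical depth h = y·sinθ with sinθ = 0.918446.
The centroid is at the centre, 0.425 m below the top of the plate, so y_c = 5.8 + 0.425 = 6.225 m and h_c = 6.225 × 0.918446 = 5.71733 m.
A = π(0.425)² = 0.56745 m².
Resultant F = γ·h_c·A = 10.84986 × 5.71733 × 0.56745 = 35.2002 kN.
I_c = πr⁴/4 = π × 0.425⁴/4 = 0.0256239 m⁴.
Centre of pressure: y_p = y_c + I_c/(y_c·A) = 6.225 + 0.0256239/(6.225 × 0.56745) = 6.225 + 0.00725401 = 6.23225 m along the plane.

y_p = 6.23 m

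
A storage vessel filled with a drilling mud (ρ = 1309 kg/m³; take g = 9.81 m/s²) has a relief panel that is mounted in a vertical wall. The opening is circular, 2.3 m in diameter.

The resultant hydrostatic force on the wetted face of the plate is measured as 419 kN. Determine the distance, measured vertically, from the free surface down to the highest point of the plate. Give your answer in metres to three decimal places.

γ = ρg = 1309 × 9.81 / 1000 = 12.84129 kN/m³.
A = π(1.15)² = 4.15476 m².
From F = γ·h_c·A, the centroid depth is h_c = 419/(12.84129 × 4.15476) = 7.85343 m.
The centroid is at the centre, 1.15 m below the top of the plate, so the highest point sits at h_top = 7.85343 − 1.15 = 6.70343 m below the surface.

d_top ≈ 6.703 m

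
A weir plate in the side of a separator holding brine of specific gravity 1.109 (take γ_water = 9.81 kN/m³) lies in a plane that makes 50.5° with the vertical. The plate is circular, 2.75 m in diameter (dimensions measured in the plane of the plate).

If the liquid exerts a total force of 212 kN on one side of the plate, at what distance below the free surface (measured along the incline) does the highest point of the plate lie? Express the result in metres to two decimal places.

y_top ≈ 3.78 m

γ = 1.109 × 9.81 = 10.87929 kN/m³.
A = π(1.375)² = 5.93957 m².
From F = γ·h_c·A, the centroid depth is h_c = 212/(10.87929 × 5.93957) = 3.2808 m.
The plate makes 50.5° with the vertical, i.e. θ = 90° − 50.5° = 39.5° to the horizontal. Measuring y along the incline from the free-surface line, vertical depth h = y·sinθ with sinθ = 0.636078.
Along the incline, y_c = h_c/sinθ = 3.2808/0.636078 = 5.15786 m.
The centroid is at the centre, 1.375 m below the top of the plate, so the highest point sits at y_top = 5.15786 − 1.375 = 3.78286 m along the incline.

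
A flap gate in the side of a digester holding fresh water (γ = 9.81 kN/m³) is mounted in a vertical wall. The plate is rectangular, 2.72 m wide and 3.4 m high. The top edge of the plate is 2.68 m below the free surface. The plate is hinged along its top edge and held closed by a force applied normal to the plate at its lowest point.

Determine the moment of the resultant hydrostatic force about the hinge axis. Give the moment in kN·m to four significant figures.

M ≈ 762.9 kN·m

γ = 9.81 kN/m³.
The centroid lies 3.4/2 = 1.7 m below the top edge, so the centroid depth is h_c = 2.68 + 1.7 = 4.38 m.
A = 2.72 × 3.4 = 9.248 m².
Resultant F = γ·h_c·A = 9.81 × 4.38 × 9.248 = 397.366 kN.
I_c = b·h³/12 = 2.72 × 3.4³/12 = 8.90891 m⁴.
Centre of pressure: y_p = y_c + I_c/(y_c·A) = 4.38 + 8.90891/(4.38 × 9.248) = 4.38 + 0.219939 = 4.59994 m along the plane.
The resultant acts 1.7 + 0.219939 = 1.91994 m (along the plate) below the hinge at the top edge, so the moment about the hinge is M = F × 1.91994 = 397.366 × 1.91994 = 762.919 kN·m.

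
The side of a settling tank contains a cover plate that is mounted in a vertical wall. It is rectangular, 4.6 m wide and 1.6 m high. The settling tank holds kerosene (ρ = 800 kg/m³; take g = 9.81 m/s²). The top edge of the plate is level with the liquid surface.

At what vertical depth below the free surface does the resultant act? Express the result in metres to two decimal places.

h_p = 1.07 m

γ = ρg = 800 × 9.81 / 1000 = 7.848 kN/m³.
The centroid lies 1.6/2 = 0.8 m below the top edge, so the centroid depth is h_c = 0.8 m.
A = 4.6 × 1.6 = 7.36 m².
Resultant F = γ·h_c·A = 7.848 × 0.8 × 7.36 = 46.209 kN.
I_c = b·h³/12 = 4.6 × 1.6³/12 = 1.57013 m⁴.
Centre of pressure: y_p = y_c + I_c/(y_c·A) = 0.8 + 1.57013/(0.8 × 7.36) = 0.8 + 0.266666 = 1.06667 m along the plane.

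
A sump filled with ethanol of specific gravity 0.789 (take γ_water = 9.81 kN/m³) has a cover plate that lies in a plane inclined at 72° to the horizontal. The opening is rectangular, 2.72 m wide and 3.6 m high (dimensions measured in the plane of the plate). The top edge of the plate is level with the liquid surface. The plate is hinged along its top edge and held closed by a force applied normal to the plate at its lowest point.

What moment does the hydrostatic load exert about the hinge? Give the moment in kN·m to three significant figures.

M ≈ 311 kN·m

γ = 0.789 × 9.81 = 7.74009 kN/m³.
Let θ = 72° be the plate's angle to the horizontal; measure y along the incline from where the plane meets the free surface. Vertical depth h = y·sinθ with sinθ = 0.951057.
The centroid lies 3.6/2 = 1.8 m below the top edge, so y_c = 1.8 m and h_c = 1.8 × 0.951057 = 1.7119 m.
A = 2.72 × 3.6 = 9.792 m².
Resultant F = γ·h_c·A = 7.74009 × 1.7119 × 9.792 = 129.747 kN.
I_c = b·h³/12 = 2.72 × 3.6³/12 = 10.5754 m⁴.
Centre of pressure: y_p = y_c + I_c/(y_c·A) = 1.8 + 10.5754/(1.8 × 9.792) = 1.8 + 0.600002 = 2.4 m along the plane.
The resultant acts 1.8 + 0.600002 = 2.4 m (along the plate) below the hinge at the top edge, so the moment about the hinge is M = F × 2.4 = 129.747 × 2.4 = 311.393 kN·m.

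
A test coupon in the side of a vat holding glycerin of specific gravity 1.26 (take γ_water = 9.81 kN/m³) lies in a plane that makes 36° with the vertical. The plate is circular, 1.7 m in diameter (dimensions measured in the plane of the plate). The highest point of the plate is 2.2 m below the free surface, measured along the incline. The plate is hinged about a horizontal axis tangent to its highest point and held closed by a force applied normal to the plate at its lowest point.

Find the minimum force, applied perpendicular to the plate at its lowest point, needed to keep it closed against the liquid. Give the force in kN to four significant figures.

P ≈ 37.03 kN

γ = 1.26 × 9.81 = 12.3606 kN/m³.
The plate makes 36° with the vertical, i.e. θ = 90° − 36° = 54° to the horizontal. Measuring y along the incline from the free-surface line, vertical depth h = y·sinθ with sinθ = 0.809017.
The centroid is at the centre, 0.85 m below the top of the plate, so y_c = 2.2 + 0.85 = 3.05 m and h_c = 3.05 × 0.809017 = 2.4675 m.
A = π(0.85)² = 2.2698 m².
Resultant F = γ·h_c·A = 12.3606 × 2.4675 × 2.2698 = 69.2284 kN.
I_c = πr⁴/4 = π × 0.85⁴/4 = 0.409983 m⁴.
Centre of pressure: y_p = y_c + I_c/(y_c·A) = 3.05 + 0.409983/(3.05 × 2.2698) = 3.05 + 0.0592214 = 3.10922 m along the plane.
The resultant acts 0.85 + 0.0592214 = 0.909221 m (along the plate) below the hinge at the top edge, so the moment about the hinge is M = F × 0.909221 = 69.2284 × 0.909221 = 62.9439 kN·m.
A normal force at the bottom, 1.7 m from the hinge, must supply this moment: P = 62.9439/1.7 = 37.0258 kN.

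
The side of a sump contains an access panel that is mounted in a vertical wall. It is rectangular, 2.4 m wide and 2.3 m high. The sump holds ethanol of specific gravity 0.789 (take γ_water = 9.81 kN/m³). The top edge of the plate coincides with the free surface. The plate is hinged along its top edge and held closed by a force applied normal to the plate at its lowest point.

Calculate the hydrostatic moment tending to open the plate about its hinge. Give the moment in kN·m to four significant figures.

M ≈ 75.34 kN·m

γ = 0.789 × 9.81 = 7.74009 kN/m³.
The centroid lies 2.3/2 = 1.15 m below the top edge, so the centroid depth is h_c = 1.15 m.
A = 2.4 × 2.3 = 5.52 m².
Resultant F = γ·h_c·A = 7.74009 × 1.15 × 5.52 = 49.1341 kN.
I_c = b·h³/12 = 2.4 × 2.3³/12 = 2.4334 m⁴.
Centre of pressure: y_p = y_c + I_c/(y_c·A) = 1.15 + 2.4334/(1.15 × 5.52) = 1.15 + 0.383333 = 1.53333 m along the plane.
The resultant acts 1.15 + 0.383333 = 1.53333 m (along the plate) below the hinge at the top edge, so the moment about the hinge is M = F × 1.53333 = 49.1341 × 1.53333 = 75.3388 kN·m.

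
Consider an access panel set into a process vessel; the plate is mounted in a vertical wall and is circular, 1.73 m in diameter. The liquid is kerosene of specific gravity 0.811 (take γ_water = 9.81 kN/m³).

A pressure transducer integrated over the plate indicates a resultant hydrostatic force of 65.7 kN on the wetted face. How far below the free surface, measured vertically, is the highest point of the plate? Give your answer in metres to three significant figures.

γ = 0.811 × 9.81 = 7.95591 kN/m³.
A = π(0.865)² = 2.35062 m².
From F = γ·h_c·A, the centroid depth is h_c = 65.7/(7.95591 × 2.35062) = 3.51312 m.
The centroid is at the centre, 0.865 m below the top of the plate, so the highest point sits at h_top = 3.51312 − 0.865 = 2.64812 m below the surface.

d_top ≈ 2.65 m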